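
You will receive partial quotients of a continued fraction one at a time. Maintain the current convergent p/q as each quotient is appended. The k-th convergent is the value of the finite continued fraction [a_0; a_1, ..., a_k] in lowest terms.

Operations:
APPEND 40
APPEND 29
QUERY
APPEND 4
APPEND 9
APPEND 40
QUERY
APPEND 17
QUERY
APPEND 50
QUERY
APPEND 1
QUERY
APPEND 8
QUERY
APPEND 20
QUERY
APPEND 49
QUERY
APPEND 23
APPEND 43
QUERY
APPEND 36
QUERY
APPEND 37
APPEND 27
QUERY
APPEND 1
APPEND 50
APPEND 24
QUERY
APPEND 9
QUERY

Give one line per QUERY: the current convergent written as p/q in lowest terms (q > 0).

1161/29
1737364/43397
29578505/738831
1480662614/36984947
1510241119/37723778
13562591566/338775171
272762072439/6813227198
13378904141077/334186907873
13256843868781107/331138007563784
477554366833437062/11928661384404501
477912301617894151889/11937602110608723168
606679574350384184897626/15154034208181552796321
5485373834956805563445023/137017210161736546564507

APPEND 40: p_0 = 40·1 + 0 = 40, q_0 = 40·0 + 1 = 1 → 40/1
APPEND 29: p_1 = 29·40 + 1 = 1161, q_1 = 29·1 + 0 = 29 → 1161/29
APPEND 4: p_2 = 4·1161 + 40 = 4684, q_2 = 4·29 + 1 = 117 → 4684/117
APPEND 9: p_3 = 9·4684 + 1161 = 43317, q_3 = 9·117 + 29 = 1082 → 43317/1082
APPEND 40: p_4 = 40·43317 + 4684 = 1737364, q_4 = 40·1082 + 117 = 43397 → 1737364/43397
APPEND 17: p_5 = 17·1737364 + 43317 = 29578505, q_5 = 17·43397 + 1082 = 738831 → 29578505/738831
APPEND 50: p_6 = 50·29578505 + 1737364 = 1480662614, q_6 = 50·738831 + 43397 = 36984947 → 1480662614/36984947
APPEND 1: p_7 = 1·1480662614 + 29578505 = 1510241119, q_7 = 1·36984947 + 738831 = 37723778 → 1510241119/37723778
APPEND 8: p_8 = 8·1510241119 + 1480662614 = 13562591566, q_8 = 8·37723778 + 36984947 = 338775171 → 13562591566/338775171
APPEND 20: p_9 = 20·13562591566 + 1510241119 = 272762072439, q_9 = 20·338775171 + 37723778 = 6813227198 → 272762072439/6813227198
APPEND 49: p_10 = 49·272762072439 + 13562591566 = 13378904141077, q_10 = 49·6813227198 + 338775171 = 334186907873 → 13378904141077/334186907873
APPEND 23: p_11 = 23·13378904141077 + 272762072439 = 307987557317210, q_11 = 23·334186907873 + 6813227198 = 7693112108277 → 307987557317210/7693112108277
APPEND 43: p_12 = 43·307987557317210 + 13378904141077 = 13256843868781107, q_12 = 43·7693112108277 + 334186907873 = 331138007563784 → 13256843868781107/331138007563784
APPEND 36: p_13 = 36·13256843868781107 + 307987557317210 = 477554366833437062, q_13 = 36·331138007563784 + 7693112108277 = 11928661384404501 → 477554366833437062/11928661384404501
APPEND 37: p_14 = 37·477554366833437062 + 13256843868781107 = 17682768416705952401, q_14 = 37·11928661384404501 + 331138007563784 = 441691609230530321 → 17682768416705952401/441691609230530321
APPEND 27: p_15 = 27·17682768416705952401 + 477554366833437062 = 477912301617894151889, q_15 = 27·441691609230530321 + 11928661384404501 = 11937602110608723168 → 477912301617894151889/11937602110608723168
APPEND 1: p_16 = 1·477912301617894151889 + 17682768416705952401 = 495595070034600104290, q_16 = 1·11937602110608723168 + 441691609230530321 = 12379293719839253489 → 495595070034600104290/12379293719839253489
APPEND 50: p_17 = 50·495595070034600104290 + 477912301617894151889 = 25257665803347899366389, q_17 = 50·12379293719839253489 + 11937602110608723168 = 630902288102571397618 → 25257665803347899366389/630902288102571397618
APPEND 24: p_18 = 24·25257665803347899366389 + 495595070034600104290 = 606679574350384184897626, q_18 = 24·630902288102571397618 + 12379293719839253489 = 15154034208181552796321 → 606679574350384184897626/15154034208181552796321
APPEND 9: p_19 = 9·606679574350384184897626 + 25257665803347899366389 = 5485373834956805563445023, q_19 = 9·15154034208181552796321 + 630902288102571397618 = 137017210161736546564507 → 5485373834956805563445023/137017210161736546564507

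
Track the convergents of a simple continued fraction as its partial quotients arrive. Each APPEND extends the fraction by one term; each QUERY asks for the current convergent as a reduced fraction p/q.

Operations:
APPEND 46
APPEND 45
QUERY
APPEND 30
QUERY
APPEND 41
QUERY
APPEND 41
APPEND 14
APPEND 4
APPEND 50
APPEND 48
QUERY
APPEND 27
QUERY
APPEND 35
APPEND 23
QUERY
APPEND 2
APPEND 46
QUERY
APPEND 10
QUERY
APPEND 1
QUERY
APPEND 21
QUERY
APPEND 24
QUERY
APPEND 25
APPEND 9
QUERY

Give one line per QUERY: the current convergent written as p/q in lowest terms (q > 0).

APPEND 46: p_0 = 46·1 + 0 = 46, q_0 = 46·0 + 1 = 1 → 46/1
APPEND 45: p_1 = 45·46 + 1 = 2071, q_1 = 45·1 + 0 = 45 → 2071/45
APPEND 30: p_2 = 30·2071 + 46 = 62176, q_2 = 30·45 + 1 = 1351 → 62176/1351
APPEND 41: p_3 = 41·62176 + 2071 = 2551287, q_3 = 41·1351 + 45 = 55436 → 2551287/55436
APPEND 41: p_4 = 41·2551287 + 62176 = 104664943, q_4 = 41·55436 + 1351 = 2274227 → 104664943/2274227
APPEND 14: p_5 = 14·104664943 + 2551287 = 1467860489, q_5 = 14·2274227 + 55436 = 31894614 → 1467860489/31894614
APPEND 4: p_6 = 4·1467860489 + 104664943 = 5976106899, q_6 = 4·31894614 + 2274227 = 129852683 → 5976106899/129852683
APPEND 50: p_7 = 50·5976106899 + 1467860489 = 300273205439, q_7 = 50·129852683 + 31894614 = 6524528764 → 300273205439/6524528764
APPEND 48: p_8 = 48·300273205439 + 5976106899 = 14419089967971, q_8 = 48·6524528764 + 129852683 = 313307233355 → 14419089967971/313307233355
APPEND 27: p_9 = 27·14419089967971 + 300273205439 = 389615702340656, q_9 = 27·313307233355 + 6524528764 = 8465819829349 → 389615702340656/8465819829349
APPEND 35: p_10 = 35·389615702340656 + 14419089967971 = 13650968671890931, q_10 = 35·8465819829349 + 313307233355 = 296617001260570 → 13650968671890931/296617001260570
APPEND 23: p_11 = 23·13650968671890931 + 389615702340656 = 314361895155832069, q_11 = 23·296617001260570 + 8465819829349 = 6830656848822459 → 314361895155832069/6830656848822459
APPEND 2: p_12 = 2·314361895155832069 + 13650968671890931 = 642374758983555069, q_12 = 2·6830656848822459 + 296617001260570 = 13957930698905488 → 642374758983555069/13957930698905488
APPEND 46: p_13 = 46·642374758983555069 + 314361895155832069 = 29863600808399365243, q_13 = 46·13957930698905488 + 6830656848822459 = 648895468998474907 → 29863600808399365243/648895468998474907
APPEND 10: p_14 = 10·29863600808399365243 + 642374758983555069 = 299278382842977207499, q_14 = 10·648895468998474907 + 13957930698905488 = 6502912620683654558 → 299278382842977207499/6502912620683654558
APPEND 1: p_15 = 1·299278382842977207499 + 29863600808399365243 = 329141983651376572742, q_15 = 1·6502912620683654558 + 648895468998474907 = 7151808089682129465 → 329141983651376572742/7151808089682129465
APPEND 21: p_16 = 21·329141983651376572742 + 299278382842977207499 = 7211260039521885235081, q_16 = 21·7151808089682129465 + 6502912620683654558 = 156690882504008373323 → 7211260039521885235081/156690882504008373323
APPEND 24: p_17 = 24·7211260039521885235081 + 329141983651376572742 = 173399382932176622214686, q_17 = 24·156690882504008373323 + 7151808089682129465 = 3767732988185883089217 → 173399382932176622214686/3767732988185883089217
APPEND 25: p_18 = 25·173399382932176622214686 + 7211260039521885235081 = 4342195833343937440602231, q_18 = 25·3767732988185883089217 + 156690882504008373323 = 94350015587151085603748 → 4342195833343937440602231/94350015587151085603748
APPEND 9: p_19 = 9·4342195833343937440602231 + 173399382932176622214686 = 39253161883027613587634765, q_19 = 9·94350015587151085603748 + 3767732988185883089217 = 852917873272545653522949 → 39253161883027613587634765/852917873272545653522949

2071/45
62176/1351
2551287/55436
14419089967971/313307233355
389615702340656/8465819829349
314361895155832069/6830656848822459
29863600808399365243/648895468998474907
299278382842977207499/6502912620683654558
329141983651376572742/7151808089682129465
7211260039521885235081/156690882504008373323
173399382932176622214686/3767732988185883089217
39253161883027613587634765/852917873272545653522949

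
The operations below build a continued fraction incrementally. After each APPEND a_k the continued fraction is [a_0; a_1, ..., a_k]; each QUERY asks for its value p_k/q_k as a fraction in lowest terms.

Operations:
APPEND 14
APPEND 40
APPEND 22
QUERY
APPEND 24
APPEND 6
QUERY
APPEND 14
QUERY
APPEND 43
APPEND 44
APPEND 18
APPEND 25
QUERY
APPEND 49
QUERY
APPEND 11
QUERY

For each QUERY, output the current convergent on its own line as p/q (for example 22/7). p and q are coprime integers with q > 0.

APPEND 14: p_0 = 14·1 + 0 = 14, q_0 = 14·0 + 1 = 1 → 14/1
APPEND 40: p_1 = 40·14 + 1 = 561, q_1 = 40·1 + 0 = 40 → 561/40
APPEND 22: p_2 = 22·561 + 14 = 12356, q_2 = 22·40 + 1 = 881 → 12356/881
APPEND 24: p_3 = 24·12356 + 561 = 297105, q_3 = 24·881 + 40 = 21184 → 297105/21184
APPEND 6: p_4 = 6·297105 + 12356 = 1794986, q_4 = 6·21184 + 881 = 127985 → 1794986/127985
APPEND 14: p_5 = 14·1794986 + 297105 = 25426909, q_5 = 14·127985 + 21184 = 1812974 → 25426909/1812974
APPEND 43: p_6 = 43·25426909 + 1794986 = 1095152073, q_6 = 43·1812974 + 127985 = 78085867 → 1095152073/78085867
APPEND 44: p_7 = 44·1095152073 + 25426909 = 48212118121, q_7 = 44·78085867 + 1812974 = 3437591122 → 48212118121/3437591122
APPEND 18: p_8 = 18·48212118121 + 1095152073 = 868913278251, q_8 = 18·3437591122 + 78085867 = 61954726063 → 868913278251/61954726063
APPEND 25: p_9 = 25·868913278251 + 48212118121 = 21771044074396, q_9 = 25·61954726063 + 3437591122 = 1552305742697 → 21771044074396/1552305742697
APPEND 49: p_10 = 49·21771044074396 + 868913278251 = 1067650072923655, q_10 = 49·1552305742697 + 61954726063 = 76124936118216 → 1067650072923655/76124936118216
APPEND 11: p_11 = 11·1067650072923655 + 21771044074396 = 11765921846234601, q_11 = 11·76124936118216 + 1552305742697 = 838926603043073 → 11765921846234601/838926603043073

12356/881
1794986/127985
25426909/1812974
21771044074396/1552305742697
1067650072923655/76124936118216
11765921846234601/838926603043073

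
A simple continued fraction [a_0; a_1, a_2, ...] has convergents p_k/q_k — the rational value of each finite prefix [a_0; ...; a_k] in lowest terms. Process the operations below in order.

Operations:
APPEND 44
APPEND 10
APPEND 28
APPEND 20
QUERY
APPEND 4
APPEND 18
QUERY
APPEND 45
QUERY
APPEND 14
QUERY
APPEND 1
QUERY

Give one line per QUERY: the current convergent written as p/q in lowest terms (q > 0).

APPEND 44: p_0 = 44·1 + 0 = 44, q_0 = 44·0 + 1 = 1 → 44/1
APPEND 10: p_1 = 10·44 + 1 = 441, q_1 = 10·1 + 0 = 10 → 441/10
APPEND 28: p_2 = 28·441 + 44 = 12392, q_2 = 28·10 + 1 = 281 → 12392/281
APPEND 20: p_3 = 20·12392 + 441 = 248281, q_3 = 20·281 + 10 = 5630 → 248281/5630
APPEND 4: p_4 = 4·248281 + 12392 = 1005516, q_4 = 4·5630 + 281 = 22801 → 1005516/22801
APPEND 18: p_5 = 18·1005516 + 248281 = 18347569, q_5 = 18·22801 + 5630 = 416048 → 18347569/416048
APPEND 45: p_6 = 45·18347569 + 1005516 = 826646121, q_6 = 45·416048 + 22801 = 18744961 → 826646121/18744961
APPEND 14: p_7 = 14·826646121 + 18347569 = 11591393263, q_7 = 14·18744961 + 416048 = 262845502 → 11591393263/262845502
APPEND 1: p_8 = 1·11591393263 + 826646121 = 12418039384, q_8 = 1·262845502 + 18744961 = 281590463 → 12418039384/281590463

248281/5630
18347569/416048
826646121/18744961
11591393263/262845502
12418039384/281590463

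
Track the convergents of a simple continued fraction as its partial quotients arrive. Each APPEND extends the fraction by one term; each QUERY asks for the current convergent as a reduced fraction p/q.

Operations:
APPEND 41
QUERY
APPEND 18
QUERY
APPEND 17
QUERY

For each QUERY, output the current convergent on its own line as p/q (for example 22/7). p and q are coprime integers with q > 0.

41/1
739/18
12604/307

APPEND 41: p_0 = 41·1 + 0 = 41, q_0 = 41·0 + 1 = 1 → 41/1
APPEND 18: p_1 = 18·41 + 1 = 739, q_1 = 18·1 + 0 = 18 → 739/18
APPEND 17: p_2 = 17·739 + 41 = 12604, q_2 = 17·18 + 1 = 307 → 12604/307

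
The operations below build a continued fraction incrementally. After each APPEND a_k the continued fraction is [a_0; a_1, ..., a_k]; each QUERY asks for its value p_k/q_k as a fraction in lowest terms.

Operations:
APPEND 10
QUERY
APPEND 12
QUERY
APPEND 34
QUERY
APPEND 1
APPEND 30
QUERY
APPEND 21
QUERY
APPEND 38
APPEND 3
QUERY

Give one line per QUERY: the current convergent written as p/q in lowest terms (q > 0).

APPEND 10: p_0 = 10·1 + 0 = 10, q_0 = 10·0 + 1 = 1 → 10/1
APPEND 12: p_1 = 12·10 + 1 = 121, q_1 = 12·1 + 0 = 12 → 121/12
APPEND 34: p_2 = 34·121 + 10 = 4124, q_2 = 34·12 + 1 = 409 → 4124/409
APPEND 1: p_3 = 1·4124 + 121 = 4245, q_3 = 1·409 + 12 = 421 → 4245/421
APPEND 30: p_4 = 30·4245 + 4124 = 131474, q_4 = 30·421 + 409 = 13039 → 131474/13039
APPEND 21: p_5 = 21·131474 + 4245 = 2765199, q_5 = 21·13039 + 421 = 274240 → 2765199/274240
APPEND 38: p_6 = 38·2765199 + 131474 = 105209036, q_6 = 38·274240 + 13039 = 10434159 → 105209036/10434159
APPEND 3: p_7 = 3·105209036 + 2765199 = 318392307, q_7 = 3·10434159 + 274240 = 31576717 → 318392307/31576717

10/1
121/12
4124/409
131474/13039
2765199/274240
318392307/31576717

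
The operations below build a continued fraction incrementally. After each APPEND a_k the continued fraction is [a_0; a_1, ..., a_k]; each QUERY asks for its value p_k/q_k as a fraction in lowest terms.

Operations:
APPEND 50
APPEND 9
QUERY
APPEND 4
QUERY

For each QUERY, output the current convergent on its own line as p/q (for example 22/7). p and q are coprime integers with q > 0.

451/9
1854/37

APPEND 50: p_0 = 50·1 + 0 = 50, q_0 = 50·0 + 1 = 1 → 50/1
APPEND 9: p_1 = 9·50 + 1 = 451, q_1 = 9·1 + 0 = 9 → 451/9
APPEND 4: p_2 = 4·451 + 50 = 1854, q_2 = 4·9 + 1 = 37 → 1854/37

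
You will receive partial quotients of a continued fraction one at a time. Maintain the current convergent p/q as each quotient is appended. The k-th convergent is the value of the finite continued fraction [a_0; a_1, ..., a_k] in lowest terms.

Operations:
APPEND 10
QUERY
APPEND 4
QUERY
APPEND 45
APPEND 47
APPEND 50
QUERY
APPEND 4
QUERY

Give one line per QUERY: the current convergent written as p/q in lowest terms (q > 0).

APPEND 10: p_0 = 10·1 + 0 = 10, q_0 = 10·0 + 1 = 1 → 10/1
APPEND 4: p_1 = 4·10 + 1 = 41, q_1 = 4·1 + 0 = 4 → 41/4
APPEND 45: p_2 = 45·41 + 10 = 1855, q_2 = 45·4 + 1 = 181 → 1855/181
APPEND 47: p_3 = 47·1855 + 41 = 87226, q_3 = 47·181 + 4 = 8511 → 87226/8511
APPEND 50: p_4 = 50·87226 + 1855 = 4363155, q_4 = 50·8511 + 181 = 425731 → 4363155/425731
APPEND 4: p_5 = 4·4363155 + 87226 = 17539846, q_5 = 4·425731 + 8511 = 1711435 → 17539846/1711435

10/1
41/4
4363155/425731
17539846/1711435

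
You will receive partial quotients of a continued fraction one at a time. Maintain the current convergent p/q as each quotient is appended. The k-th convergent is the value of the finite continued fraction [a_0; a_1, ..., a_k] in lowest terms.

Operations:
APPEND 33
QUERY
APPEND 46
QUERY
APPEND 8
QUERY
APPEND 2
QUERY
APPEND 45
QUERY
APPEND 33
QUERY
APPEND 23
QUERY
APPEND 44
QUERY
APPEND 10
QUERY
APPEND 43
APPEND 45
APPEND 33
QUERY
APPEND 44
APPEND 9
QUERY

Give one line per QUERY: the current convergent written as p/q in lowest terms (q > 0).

33/1
1519/46
12185/369
25889/784
1177190/35649
38873159/1177201
895259847/27111272
39430306427/1194073169
395198324117/11967842962
25324017494474449/766890561132756
10060536850179873796/304664564065107465

APPEND 33: p_0 = 33·1 + 0 = 33, q_0 = 33·0 + 1 = 1 → 33/1
APPEND 46: p_1 = 46·33 + 1 = 1519, q_1 = 46·1 + 0 = 46 → 1519/46
APPEND 8: p_2 = 8·1519 + 33 = 12185, q_2 = 8·46 + 1 = 369 → 12185/369
APPEND 2: p_3 = 2·12185 + 1519 = 25889, q_3 = 2·369 + 46 = 784 → 25889/784
APPEND 45: p_4 = 45·25889 + 12185 = 1177190, q_4 = 45·784 + 369 = 35649 → 1177190/35649
APPEND 33: p_5 = 33·1177190 + 25889 = 38873159, q_5 = 33·35649 + 784 = 1177201 → 38873159/1177201
APPEND 23: p_6 = 23·38873159 + 1177190 = 895259847, q_6 = 23·1177201 + 35649 = 27111272 → 895259847/27111272
APPEND 44: p_7 = 44·895259847 + 38873159 = 39430306427, q_7 = 44·27111272 + 1177201 = 1194073169 → 39430306427/1194073169
APPEND 10: p_8 = 10·39430306427 + 895259847 = 395198324117, q_8 = 10·1194073169 + 27111272 = 11967842962 → 395198324117/11967842962
APPEND 43: p_9 = 43·395198324117 + 39430306427 = 17032958243458, q_9 = 43·11967842962 + 1194073169 = 515811320535 → 17032958243458/515811320535
APPEND 45: p_10 = 45·17032958243458 + 395198324117 = 766878319279727, q_10 = 45·515811320535 + 11967842962 = 23223477267037 → 766878319279727/23223477267037
APPEND 33: p_11 = 33·766878319279727 + 17032958243458 = 25324017494474449, q_11 = 33·23223477267037 + 515811320535 = 766890561132756 → 25324017494474449/766890561132756
APPEND 44: p_12 = 44·25324017494474449 + 766878319279727 = 1115023648076155483, q_12 = 44·766890561132756 + 23223477267037 = 33766408167108301 → 1115023648076155483/33766408167108301
APPEND 9: p_13 = 9·1115023648076155483 + 25324017494474449 = 10060536850179873796, q_13 = 9·33766408167108301 + 766890561132756 = 304664564065107465 → 10060536850179873796/304664564065107465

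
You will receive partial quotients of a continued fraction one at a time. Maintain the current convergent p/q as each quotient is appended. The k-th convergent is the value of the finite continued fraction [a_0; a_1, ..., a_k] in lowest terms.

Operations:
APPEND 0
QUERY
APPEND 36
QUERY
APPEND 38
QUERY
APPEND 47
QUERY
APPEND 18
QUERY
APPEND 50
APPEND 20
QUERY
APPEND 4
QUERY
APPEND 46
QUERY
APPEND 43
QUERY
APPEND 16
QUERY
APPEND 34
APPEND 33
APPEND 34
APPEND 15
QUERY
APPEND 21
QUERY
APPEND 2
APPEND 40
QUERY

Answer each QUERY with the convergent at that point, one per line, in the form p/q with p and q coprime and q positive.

APPEND 0: p_0 = 0·1 + 0 = 0, q_0 = 0·0 + 1 = 1 → 0/1
APPEND 36: p_1 = 36·0 + 1 = 1, q_1 = 36·1 + 0 = 36 → 1/36
APPEND 38: p_2 = 38·1 + 0 = 38, q_2 = 38·36 + 1 = 1369 → 38/1369
APPEND 47: p_3 = 47·38 + 1 = 1787, q_3 = 47·1369 + 36 = 64379 → 1787/64379
APPEND 18: p_4 = 18·1787 + 38 = 32204, q_4 = 18·64379 + 1369 = 1160191 → 32204/1160191
APPEND 50: p_5 = 50·32204 + 1787 = 1611987, q_5 = 50·1160191 + 64379 = 58073929 → 1611987/58073929
APPEND 20: p_6 = 20·1611987 + 32204 = 32271944, q_6 = 20·58073929 + 1160191 = 1162638771 → 32271944/1162638771
APPEND 4: p_7 = 4·32271944 + 1611987 = 130699763, q_7 = 4·1162638771 + 58073929 = 4708629013 → 130699763/4708629013
APPEND 46: p_8 = 46·130699763 + 32271944 = 6044461042, q_8 = 46·4708629013 + 1162638771 = 217759573369 → 6044461042/217759573369
APPEND 43: p_9 = 43·6044461042 + 130699763 = 260042524569, q_9 = 43·217759573369 + 4708629013 = 9368370283880 → 260042524569/9368370283880
APPEND 16: p_10 = 16·260042524569 + 6044461042 = 4166724854146, q_10 = 16·9368370283880 + 217759573369 = 150111684115449 → 4166724854146/150111684115449
APPEND 34: p_11 = 34·4166724854146 + 260042524569 = 141928687565533, q_11 = 34·150111684115449 + 9368370283880 = 5113165630209146 → 141928687565533/5113165630209146
APPEND 33: p_12 = 33·141928687565533 + 4166724854146 = 4687813414516735, q_12 = 33·5113165630209146 + 150111684115449 = 168884577481017267 → 4687813414516735/168884577481017267
APPEND 34: p_13 = 34·4687813414516735 + 141928687565533 = 159527584781134523, q_13 = 34·168884577481017267 + 5113165630209146 = 5747188799984796224 → 159527584781134523/5747188799984796224
APPEND 15: p_14 = 15·159527584781134523 + 4687813414516735 = 2397601585131534580, q_14 = 15·5747188799984796224 + 168884577481017267 = 86376716577252960627 → 2397601585131534580/86376716577252960627
APPEND 21: p_15 = 21·2397601585131534580 + 159527584781134523 = 50509160872543360703, q_15 = 21·86376716577252960627 + 5747188799984796224 = 1819658236922296969391 → 50509160872543360703/1819658236922296969391
APPEND 2: p_16 = 2·50509160872543360703 + 2397601585131534580 = 103415923330218255986, q_16 = 2·1819658236922296969391 + 86376716577252960627 = 3725693190421846899409 → 103415923330218255986/3725693190421846899409
APPEND 40: p_17 = 40·103415923330218255986 + 50509160872543360703 = 4187146094081273600143, q_17 = 40·3725693190421846899409 + 1819658236922296969391 = 150847385853796172945751 → 4187146094081273600143/150847385853796172945751

0/1
1/36
38/1369
1787/64379
32204/1160191
32271944/1162638771
130699763/4708629013
6044461042/217759573369
260042524569/9368370283880
4166724854146/150111684115449
2397601585131534580/86376716577252960627
50509160872543360703/1819658236922296969391
4187146094081273600143/150847385853796172945751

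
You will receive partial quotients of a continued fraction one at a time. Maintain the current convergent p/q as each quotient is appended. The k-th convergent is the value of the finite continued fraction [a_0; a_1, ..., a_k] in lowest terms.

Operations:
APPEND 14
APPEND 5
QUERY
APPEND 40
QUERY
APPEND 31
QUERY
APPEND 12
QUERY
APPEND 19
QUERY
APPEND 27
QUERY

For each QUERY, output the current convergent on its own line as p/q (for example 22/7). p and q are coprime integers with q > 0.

71/5
2854/201
88545/6236
1065394/75033
20331031/1431863
550003231/38735334

APPEND 14: p_0 = 14·1 + 0 = 14, q_0 = 14·0 + 1 = 1 → 14/1
APPEND 5: p_1 = 5·14 + 1 = 71, q_1 = 5·1 + 0 = 5 → 71/5
APPEND 40: p_2 = 40·71 + 14 = 2854, q_2 = 40·5 + 1 = 201 → 2854/201
APPEND 31: p_3 = 31·2854 + 71 = 88545, q_3 = 31·201 + 5 = 6236 → 88545/6236
APPEND 12: p_4 = 12·88545 + 2854 = 1065394, q_4 = 12·6236 + 201 = 75033 → 1065394/75033
APPEND 19: p_5 = 19·1065394 + 88545 = 20331031, q_5 = 19·75033 + 6236 = 1431863 → 20331031/1431863
APPEND 27: p_6 = 27·20331031 + 1065394 = 550003231, q_6 = 27·1431863 + 75033 = 38735334 → 550003231/38735334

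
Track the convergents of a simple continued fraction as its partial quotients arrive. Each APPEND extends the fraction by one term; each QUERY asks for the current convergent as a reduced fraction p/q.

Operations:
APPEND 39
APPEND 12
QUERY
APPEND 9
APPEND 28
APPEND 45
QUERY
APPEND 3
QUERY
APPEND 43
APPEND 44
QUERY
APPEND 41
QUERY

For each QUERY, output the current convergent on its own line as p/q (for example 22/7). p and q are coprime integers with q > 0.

469/12
5392965/137989
16298644/417031
31090623552/795511199
1275421800289/32634029481

APPEND 39: p_0 = 39·1 + 0 = 39, q_0 = 39·0 + 1 = 1 → 39/1
APPEND 12: p_1 = 12·39 + 1 = 469, q_1 = 12·1 + 0 = 12 → 469/12
APPEND 9: p_2 = 9·469 + 39 = 4260, q_2 = 9·12 + 1 = 109 → 4260/109
APPEND 28: p_3 = 28·4260 + 469 = 119749, q_3 = 28·109 + 12 = 3064 → 119749/3064
APPEND 45: p_4 = 45·119749 + 4260 = 5392965, q_4 = 45·3064 + 109 = 137989 → 5392965/137989
APPEND 3: p_5 = 3·5392965 + 119749 = 16298644, q_5 = 3·137989 + 3064 = 417031 → 16298644/417031
APPEND 43: p_6 = 43·16298644 + 5392965 = 706234657, q_6 = 43·417031 + 137989 = 18070322 → 706234657/18070322
APPEND 44: p_7 = 44·706234657 + 16298644 = 31090623552, q_7 = 44·18070322 + 417031 = 795511199 → 31090623552/795511199
APPEND 41: p_8 = 41·31090623552 + 706234657 = 1275421800289, q_8 = 41·795511199 + 18070322 = 32634029481 → 1275421800289/32634029481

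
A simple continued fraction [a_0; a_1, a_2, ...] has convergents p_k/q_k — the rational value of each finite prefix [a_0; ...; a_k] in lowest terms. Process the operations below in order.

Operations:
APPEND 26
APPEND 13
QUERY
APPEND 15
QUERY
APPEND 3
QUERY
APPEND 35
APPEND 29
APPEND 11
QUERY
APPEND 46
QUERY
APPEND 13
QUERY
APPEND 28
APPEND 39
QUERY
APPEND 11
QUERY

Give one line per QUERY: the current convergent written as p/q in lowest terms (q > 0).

339/13
5111/196
15672/601
177334312/6800531
8173449323/313440726
106432175511/4081529969
116649132357120/4473336444431
1286128730291951/49321297168599

APPEND 26: p_0 = 26·1 + 0 = 26, q_0 = 26·0 + 1 = 1 → 26/1
APPEND 13: p_1 = 13·26 + 1 = 339, q_1 = 13·1 + 0 = 13 → 339/13
APPEND 15: p_2 = 15·339 + 26 = 5111, q_2 = 15·13 + 1 = 196 → 5111/196
APPEND 3: p_3 = 3·5111 + 339 = 15672, q_3 = 3·196 + 13 = 601 → 15672/601
APPEND 35: p_4 = 35·15672 + 5111 = 553631, q_4 = 35·601 + 196 = 21231 → 553631/21231
APPEND 29: p_5 = 29·553631 + 15672 = 16070971, q_5 = 29·21231 + 601 = 616300 → 16070971/616300
APPEND 11: p_6 = 11·16070971 + 553631 = 177334312, q_6 = 11·616300 + 21231 = 6800531 → 177334312/6800531
APPEND 46: p_7 = 46·177334312 + 16070971 = 8173449323, q_7 = 46·6800531 + 616300 = 313440726 → 8173449323/313440726
APPEND 13: p_8 = 13·8173449323 + 177334312 = 106432175511, q_8 = 13·313440726 + 6800531 = 4081529969 → 106432175511/4081529969
APPEND 28: p_9 = 28·106432175511 + 8173449323 = 2988274363631, q_9 = 28·4081529969 + 313440726 = 114596279858 → 2988274363631/114596279858
APPEND 39: p_10 = 39·2988274363631 + 106432175511 = 116649132357120, q_10 = 39·114596279858 + 4081529969 = 4473336444431 → 116649132357120/4473336444431
APPEND 11: p_11 = 11·116649132357120 + 2988274363631 = 1286128730291951, q_11 = 11·4473336444431 + 114596279858 = 49321297168599 → 1286128730291951/49321297168599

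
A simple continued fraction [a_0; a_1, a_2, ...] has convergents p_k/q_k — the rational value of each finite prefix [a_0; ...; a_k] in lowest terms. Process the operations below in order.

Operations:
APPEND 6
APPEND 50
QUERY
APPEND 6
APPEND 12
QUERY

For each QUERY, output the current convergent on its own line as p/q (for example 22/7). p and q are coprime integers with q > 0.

APPEND 6: p_0 = 6·1 + 0 = 6, q_0 = 6·0 + 1 = 1 → 6/1
APPEND 50: p_1 = 50·6 + 1 = 301, q_1 = 50·1 + 0 = 50 → 301/50
APPEND 6: p_2 = 6·301 + 6 = 1812, q_2 = 6·50 + 1 = 301 → 1812/301
APPEND 12: p_3 = 12·1812 + 301 = 22045, q_3 = 12·301 + 50 = 3662 → 22045/3662

301/50
22045/3662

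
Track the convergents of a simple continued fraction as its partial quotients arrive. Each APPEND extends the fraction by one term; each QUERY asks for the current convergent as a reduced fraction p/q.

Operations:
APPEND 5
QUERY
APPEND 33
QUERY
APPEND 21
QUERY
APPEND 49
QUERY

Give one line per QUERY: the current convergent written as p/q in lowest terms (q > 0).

APPEND 5: p_0 = 5·1 + 0 = 5, q_0 = 5·0 + 1 = 1 → 5/1
APPEND 33: p_1 = 33·5 + 1 = 166, q_1 = 33·1 + 0 = 33 → 166/33
APPEND 21: p_2 = 21·166 + 5 = 3491, q_2 = 21·33 + 1 = 694 → 3491/694
APPEND 49: p_3 = 49·3491 + 166 = 171225, q_3 = 49·694 + 33 = 34039 → 171225/34039

5/1
166/33
3491/694
171225/34039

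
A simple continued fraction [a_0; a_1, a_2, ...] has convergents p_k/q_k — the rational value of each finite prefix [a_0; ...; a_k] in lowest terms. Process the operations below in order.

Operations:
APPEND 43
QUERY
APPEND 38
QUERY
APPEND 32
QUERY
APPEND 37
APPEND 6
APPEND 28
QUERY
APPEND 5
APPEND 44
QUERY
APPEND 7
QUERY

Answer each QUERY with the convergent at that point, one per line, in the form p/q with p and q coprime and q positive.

43/1
1635/38
52363/1217
329168318/7650399
73260415674/1702689415
514480438067/11957349519

APPEND 43: p_0 = 43·1 + 0 = 43, q_0 = 43·0 + 1 = 1 → 43/1
APPEND 38: p_1 = 38·43 + 1 = 1635, q_1 = 38·1 + 0 = 38 → 1635/38
APPEND 32: p_2 = 32·1635 + 43 = 52363, q_2 = 32·38 + 1 = 1217 → 52363/1217
APPEND 37: p_3 = 37·52363 + 1635 = 1939066, q_3 = 37·1217 + 38 = 45067 → 1939066/45067
APPEND 6: p_4 = 6·1939066 + 52363 = 11686759, q_4 = 6·45067 + 1217 = 271619 → 11686759/271619
APPEND 28: p_5 = 28·11686759 + 1939066 = 329168318, q_5 = 28·271619 + 45067 = 7650399 → 329168318/7650399
APPEND 5: p_6 = 5·329168318 + 11686759 = 1657528349, q_6 = 5·7650399 + 271619 = 38523614 → 1657528349/38523614
APPEND 44: p_7 = 44·1657528349 + 329168318 = 73260415674, q_7 = 44·38523614 + 7650399 = 1702689415 → 73260415674/1702689415
APPEND 7: p_8 = 7·73260415674 + 1657528349 = 514480438067, q_8 = 7·1702689415 + 38523614 = 11957349519 → 514480438067/11957349519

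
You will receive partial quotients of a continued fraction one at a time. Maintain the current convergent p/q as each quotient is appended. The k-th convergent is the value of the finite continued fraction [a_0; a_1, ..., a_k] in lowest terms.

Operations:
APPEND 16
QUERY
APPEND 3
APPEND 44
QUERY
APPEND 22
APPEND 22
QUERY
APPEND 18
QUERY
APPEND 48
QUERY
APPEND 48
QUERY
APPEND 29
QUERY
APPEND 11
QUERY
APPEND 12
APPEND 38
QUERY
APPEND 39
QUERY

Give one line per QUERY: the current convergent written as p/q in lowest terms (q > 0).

16/1
2172/133
1054498/64571
19028797/1165207
914436754/55994507
43911992989/2688901543
1274362233435/78034139254
14061896560774/861064433337
6474712493144248/396471743326661
252683804353588395/15472808797079077

APPEND 16: p_0 = 16·1 + 0 = 16, q_0 = 16·0 + 1 = 1 → 16/1
APPEND 3: p_1 = 3·16 + 1 = 49, q_1 = 3·1 + 0 = 3 → 49/3
APPEND 44: p_2 = 44·49 + 16 = 2172, q_2 = 44·3 + 1 = 133 → 2172/133
APPEND 22: p_3 = 22·2172 + 49 = 47833, q_3 = 22·133 + 3 = 2929 → 47833/2929
APPEND 22: p_4 = 22·47833 + 2172 = 1054498, q_4 = 22·2929 + 133 = 64571 → 1054498/64571
APPEND 18: p_5 = 18·1054498 + 47833 = 19028797, q_5 = 18·64571 + 2929 = 1165207 → 19028797/1165207
APPEND 48: p_6 = 48·19028797 + 1054498 = 914436754, q_6 = 48·1165207 + 64571 = 55994507 → 914436754/55994507
APPEND 48: p_7 = 48·914436754 + 19028797 = 43911992989, q_7 = 48·55994507 + 1165207 = 2688901543 → 43911992989/2688901543
APPEND 29: p_8 = 29·43911992989 + 914436754 = 1274362233435, q_8 = 29·2688901543 + 55994507 = 78034139254 → 1274362233435/78034139254
APPEND 11: p_9 = 11·1274362233435 + 43911992989 = 14061896560774, q_9 = 11·78034139254 + 2688901543 = 861064433337 → 14061896560774/861064433337
APPEND 12: p_10 = 12·14061896560774 + 1274362233435 = 170017120962723, q_10 = 12·861064433337 + 78034139254 = 10410807339298 → 170017120962723/10410807339298
APPEND 38: p_11 = 38·170017120962723 + 14061896560774 = 6474712493144248, q_11 = 38·10410807339298 + 861064433337 = 396471743326661 → 6474712493144248/396471743326661
APPEND 39: p_12 = 39·6474712493144248 + 170017120962723 = 252683804353588395, q_12 = 39·396471743326661 + 10410807339298 = 15472808797079077 → 252683804353588395/15472808797079077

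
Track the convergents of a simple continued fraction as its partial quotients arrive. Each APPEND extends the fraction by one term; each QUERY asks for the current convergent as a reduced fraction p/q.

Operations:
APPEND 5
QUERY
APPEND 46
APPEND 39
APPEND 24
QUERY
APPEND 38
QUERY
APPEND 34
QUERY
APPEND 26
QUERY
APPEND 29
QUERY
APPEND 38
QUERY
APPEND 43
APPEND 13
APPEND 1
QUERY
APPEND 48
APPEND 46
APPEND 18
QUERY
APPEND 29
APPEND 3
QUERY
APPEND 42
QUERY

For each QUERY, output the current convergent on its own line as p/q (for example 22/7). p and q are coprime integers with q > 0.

APPEND 5: p_0 = 5·1 + 0 = 5, q_0 = 5·0 + 1 = 1 → 5/1
APPEND 46: p_1 = 46·5 + 1 = 231, q_1 = 46·1 + 0 = 46 → 231/46
APPEND 39: p_2 = 39·231 + 5 = 9014, q_2 = 39·46 + 1 = 1795 → 9014/1795
APPEND 24: p_3 = 24·9014 + 231 = 216567, q_3 = 24·1795 + 46 = 43126 → 216567/43126
APPEND 38: p_4 = 38·216567 + 9014 = 8238560, q_4 = 38·43126 + 1795 = 1640583 → 8238560/1640583
APPEND 34: p_5 = 34·8238560 + 216567 = 280327607, q_5 = 34·1640583 + 43126 = 55822948 → 280327607/55822948
APPEND 26: p_6 = 26·280327607 + 8238560 = 7296756342, q_6 = 26·55822948 + 1640583 = 1453037231 → 7296756342/1453037231
APPEND 29: p_7 = 29·7296756342 + 280327607 = 211886261525, q_7 = 29·1453037231 + 55822948 = 42193902647 → 211886261525/42193902647
APPEND 38: p_8 = 38·211886261525 + 7296756342 = 8058974694292, q_8 = 38·42193902647 + 1453037231 = 1604821337817 → 8058974694292/1604821337817
APPEND 43: p_9 = 43·8058974694292 + 211886261525 = 346747798116081, q_9 = 43·1604821337817 + 42193902647 = 69049511428778 → 346747798116081/69049511428778
APPEND 13: p_10 = 13·346747798116081 + 8058974694292 = 4515780350203345, q_10 = 13·69049511428778 + 1604821337817 = 899248469911931 → 4515780350203345/899248469911931
APPEND 1: p_11 = 1·4515780350203345 + 346747798116081 = 4862528148319426, q_11 = 1·899248469911931 + 69049511428778 = 968297981340709 → 4862528148319426/968297981340709
APPEND 48: p_12 = 48·4862528148319426 + 4515780350203345 = 237917131469535793, q_12 = 48·968297981340709 + 899248469911931 = 47377551574265963 → 237917131469535793/47377551574265963
APPEND 46: p_13 = 46·237917131469535793 + 4862528148319426 = 10949050575746965904, q_13 = 46·47377551574265963 + 968297981340709 = 2180335670397575007 → 10949050575746965904/2180335670397575007
APPEND 18: p_14 = 18·10949050575746965904 + 237917131469535793 = 197320827494914922065, q_14 = 18·2180335670397575007 + 47377551574265963 = 39293419618730616089 → 197320827494914922065/39293419618730616089
APPEND 29: p_15 = 29·197320827494914922065 + 10949050575746965904 = 5733253047928279705789, q_15 = 29·39293419618730616089 + 2180335670397575007 = 1141689504613585441588 → 5733253047928279705789/1141689504613585441588
APPEND 3: p_16 = 3·5733253047928279705789 + 197320827494914922065 = 17397079971279754039432, q_16 = 3·1141689504613585441588 + 39293419618730616089 = 3464361933459486940853 → 17397079971279754039432/3464361933459486940853
APPEND 42: p_17 = 42·17397079971279754039432 + 5733253047928279705789 = 736410611841677949361933, q_17 = 42·3464361933459486940853 + 1141689504613585441588 = 146644890709912036957414 → 736410611841677949361933/146644890709912036957414

5/1
216567/43126
8238560/1640583
280327607/55822948
7296756342/1453037231
211886261525/42193902647
8058974694292/1604821337817
4862528148319426/968297981340709
197320827494914922065/39293419618730616089
17397079971279754039432/3464361933459486940853
736410611841677949361933/146644890709912036957414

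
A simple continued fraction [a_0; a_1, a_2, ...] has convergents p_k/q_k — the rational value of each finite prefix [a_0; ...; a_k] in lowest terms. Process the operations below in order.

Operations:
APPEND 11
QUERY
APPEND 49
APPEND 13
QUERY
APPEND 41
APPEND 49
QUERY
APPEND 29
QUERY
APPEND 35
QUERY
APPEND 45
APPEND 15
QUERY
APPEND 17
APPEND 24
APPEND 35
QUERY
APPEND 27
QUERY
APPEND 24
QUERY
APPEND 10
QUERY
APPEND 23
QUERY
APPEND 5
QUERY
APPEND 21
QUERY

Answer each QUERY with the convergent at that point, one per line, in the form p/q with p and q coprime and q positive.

APPEND 11: p_0 = 11·1 + 0 = 11, q_0 = 11·0 + 1 = 1 → 11/1
APPEND 49: p_1 = 49·11 + 1 = 540, q_1 = 49·1 + 0 = 49 → 540/49
APPEND 13: p_2 = 13·540 + 11 = 7031, q_2 = 13·49 + 1 = 638 → 7031/638
APPEND 41: p_3 = 41·7031 + 540 = 288811, q_3 = 41·638 + 49 = 26207 → 288811/26207
APPEND 49: p_4 = 49·288811 + 7031 = 14158770, q_4 = 49·26207 + 638 = 1284781 → 14158770/1284781
APPEND 29: p_5 = 29·14158770 + 288811 = 410893141, q_5 = 29·1284781 + 26207 = 37284856 → 410893141/37284856
APPEND 35: p_6 = 35·410893141 + 14158770 = 14395418705, q_6 = 35·37284856 + 1284781 = 1306254741 → 14395418705/1306254741
APPEND 45: p_7 = 45·14395418705 + 410893141 = 648204734866, q_7 = 45·1306254741 + 37284856 = 58818748201 → 648204734866/58818748201
APPEND 15: p_8 = 15·648204734866 + 14395418705 = 9737466441695, q_8 = 15·58818748201 + 1306254741 = 883587477756 → 9737466441695/883587477756
APPEND 17: p_9 = 17·9737466441695 + 648204734866 = 166185134243681, q_9 = 17·883587477756 + 58818748201 = 15079805870053 → 166185134243681/15079805870053
APPEND 24: p_10 = 24·166185134243681 + 9737466441695 = 3998180688290039, q_10 = 24·15079805870053 + 883587477756 = 362798928359028 → 3998180688290039/362798928359028
APPEND 35: p_11 = 35·3998180688290039 + 166185134243681 = 140102509224395046, q_11 = 35·362798928359028 + 15079805870053 = 12713042298436033 → 140102509224395046/12713042298436033
APPEND 27: p_12 = 27·140102509224395046 + 3998180688290039 = 3786765929746956281, q_12 = 27·12713042298436033 + 362798928359028 = 343614940986131919 → 3786765929746956281/343614940986131919
APPEND 24: p_13 = 24·3786765929746956281 + 140102509224395046 = 91022484823151345790, q_13 = 24·343614940986131919 + 12713042298436033 = 8259471625965602089 → 91022484823151345790/8259471625965602089
APPEND 10: p_14 = 10·91022484823151345790 + 3786765929746956281 = 914011614161260414181, q_14 = 10·8259471625965602089 + 343614940986131919 = 82938331200642152809 → 914011614161260414181/82938331200642152809
APPEND 23: p_15 = 23·914011614161260414181 + 91022484823151345790 = 21113289610532140871953, q_15 = 23·82938331200642152809 + 8259471625965602089 = 1915841089240735116696 → 21113289610532140871953/1915841089240735116696
APPEND 5: p_16 = 5·21113289610532140871953 + 914011614161260414181 = 106480459666821964773946, q_16 = 5·1915841089240735116696 + 82938331200642152809 = 9662143777404317736289 → 106480459666821964773946/9662143777404317736289
APPEND 21: p_17 = 21·106480459666821964773946 + 21113289610532140871953 = 2257202942613793401124819, q_17 = 21·9662143777404317736289 + 1915841089240735116696 = 204820860414731407578765 → 2257202942613793401124819/204820860414731407578765

11/1
7031/638
14158770/1284781
410893141/37284856
14395418705/1306254741
9737466441695/883587477756
140102509224395046/12713042298436033
3786765929746956281/343614940986131919
91022484823151345790/8259471625965602089
914011614161260414181/82938331200642152809
21113289610532140871953/1915841089240735116696
106480459666821964773946/9662143777404317736289
2257202942613793401124819/204820860414731407578765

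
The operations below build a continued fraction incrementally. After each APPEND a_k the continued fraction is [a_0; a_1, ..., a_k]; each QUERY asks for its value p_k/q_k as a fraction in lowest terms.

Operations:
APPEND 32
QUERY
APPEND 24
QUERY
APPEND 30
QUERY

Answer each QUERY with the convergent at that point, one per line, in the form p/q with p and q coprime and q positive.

APPEND 32: p_0 = 32·1 + 0 = 32, q_0 = 32·0 + 1 = 1 → 32/1
APPEND 24: p_1 = 24·32 + 1 = 769, q_1 = 24·1 + 0 = 24 → 769/24
APPEND 30: p_2 = 30·769 + 32 = 23102, q_2 = 30·24 + 1 = 721 → 23102/721

32/1
769/24
23102/721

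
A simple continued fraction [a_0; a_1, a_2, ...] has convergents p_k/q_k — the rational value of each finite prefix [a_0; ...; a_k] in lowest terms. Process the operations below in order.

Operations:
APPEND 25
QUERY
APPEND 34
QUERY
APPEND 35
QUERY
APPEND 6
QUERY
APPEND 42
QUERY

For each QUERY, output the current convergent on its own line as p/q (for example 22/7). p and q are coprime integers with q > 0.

APPEND 25: p_0 = 25·1 + 0 = 25, q_0 = 25·0 + 1 = 1 → 25/1
APPEND 34: p_1 = 34·25 + 1 = 851, q_1 = 34·1 + 0 = 34 → 851/34
APPEND 35: p_2 = 35·851 + 25 = 29810, q_2 = 35·34 + 1 = 1191 → 29810/1191
APPEND 6: p_3 = 6·29810 + 851 = 179711, q_3 = 6·1191 + 34 = 7180 → 179711/7180
APPEND 42: p_4 = 42·179711 + 29810 = 7577672, q_4 = 42·7180 + 1191 = 302751 → 7577672/302751

25/1
851/34
29810/1191
179711/7180
7577672/302751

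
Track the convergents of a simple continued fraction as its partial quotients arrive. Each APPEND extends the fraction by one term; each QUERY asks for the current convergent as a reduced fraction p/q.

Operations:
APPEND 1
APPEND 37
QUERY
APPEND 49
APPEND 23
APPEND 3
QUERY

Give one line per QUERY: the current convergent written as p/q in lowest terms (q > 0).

APPEND 1: p_0 = 1·1 + 0 = 1, q_0 = 1·0 + 1 = 1 → 1/1
APPEND 37: p_1 = 37·1 + 1 = 38, q_1 = 37·1 + 0 = 37 → 38/37
APPEND 49: p_2 = 49·38 + 1 = 1863, q_2 = 49·37 + 1 = 1814 → 1863/1814
APPEND 23: p_3 = 23·1863 + 38 = 42887, q_3 = 23·1814 + 37 = 41759 → 42887/41759
APPEND 3: p_4 = 3·42887 + 1863 = 130524, q_4 = 3·41759 + 1814 = 127091 → 130524/127091

38/37
130524/127091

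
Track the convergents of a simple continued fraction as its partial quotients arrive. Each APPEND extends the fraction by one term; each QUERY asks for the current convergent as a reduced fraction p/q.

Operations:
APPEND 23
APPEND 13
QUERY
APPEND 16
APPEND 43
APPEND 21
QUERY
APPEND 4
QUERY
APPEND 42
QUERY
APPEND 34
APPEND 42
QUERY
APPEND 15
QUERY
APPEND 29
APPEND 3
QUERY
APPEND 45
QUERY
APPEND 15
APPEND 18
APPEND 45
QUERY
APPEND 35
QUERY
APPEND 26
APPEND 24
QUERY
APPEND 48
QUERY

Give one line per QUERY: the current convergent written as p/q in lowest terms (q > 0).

APPEND 23: p_0 = 23·1 + 0 = 23, q_0 = 23·0 + 1 = 1 → 23/1
APPEND 13: p_1 = 13·23 + 1 = 300, q_1 = 13·1 + 0 = 13 → 300/13
APPEND 16: p_2 = 16·300 + 23 = 4823, q_2 = 16·13 + 1 = 209 → 4823/209
APPEND 43: p_3 = 43·4823 + 300 = 207689, q_3 = 43·209 + 13 = 9000 → 207689/9000
APPEND 21: p_4 = 21·207689 + 4823 = 4366292, q_4 = 21·9000 + 209 = 189209 → 4366292/189209
APPEND 4: p_5 = 4·4366292 + 207689 = 17672857, q_5 = 4·189209 + 9000 = 765836 → 17672857/765836
APPEND 42: p_6 = 42·17672857 + 4366292 = 746626286, q_6 = 42·765836 + 189209 = 32354321 → 746626286/32354321
APPEND 34: p_7 = 34·746626286 + 17672857 = 25402966581, q_7 = 34·32354321 + 765836 = 1100812750 → 25402966581/1100812750
APPEND 42: p_8 = 42·25402966581 + 746626286 = 1067671222688, q_8 = 42·1100812750 + 32354321 = 46266489821 → 1067671222688/46266489821
APPEND 15: p_9 = 15·1067671222688 + 25402966581 = 16040471306901, q_9 = 15·46266489821 + 1100812750 = 695098160065 → 16040471306901/695098160065
APPEND 29: p_10 = 29·16040471306901 + 1067671222688 = 466241339122817, q_10 = 29·695098160065 + 46266489821 = 20204113131706 → 466241339122817/20204113131706
APPEND 3: p_11 = 3·466241339122817 + 16040471306901 = 1414764488675352, q_11 = 3·20204113131706 + 695098160065 = 61307437555183 → 1414764488675352/61307437555183
APPEND 45: p_12 = 45·1414764488675352 + 466241339122817 = 64130643329513657, q_12 = 45·61307437555183 + 20204113131706 = 2779038803114941 → 64130643329513657/2779038803114941
APPEND 15: p_13 = 15·64130643329513657 + 1414764488675352 = 963374414431380207, q_13 = 15·2779038803114941 + 61307437555183 = 41746889484279298 → 963374414431380207/41746889484279298
APPEND 18: p_14 = 18·963374414431380207 + 64130643329513657 = 17404870103094357383, q_14 = 18·41746889484279298 + 2779038803114941 = 754223049520142305 → 17404870103094357383/754223049520142305
APPEND 45: p_15 = 45·17404870103094357383 + 963374414431380207 = 784182529053677462442, q_15 = 45·754223049520142305 + 41746889484279298 = 33981784117890683023 → 784182529053677462442/33981784117890683023
APPEND 35: p_16 = 35·784182529053677462442 + 17404870103094357383 = 27463793386981805542853, q_16 = 35·33981784117890683023 + 754223049520142305 = 1190116667175694048110 → 27463793386981805542853/1190116667175694048110
APPEND 26: p_17 = 26·27463793386981805542853 + 784182529053677462442 = 714842810590580621576620, q_17 = 26·1190116667175694048110 + 33981784117890683023 = 30977015130685935933883 → 714842810590580621576620/30977015130685935933883
APPEND 24: p_18 = 24·714842810590580621576620 + 27463793386981805542853 = 17183691247560916723381733, q_18 = 24·30977015130685935933883 + 1190116667175694048110 = 744638479803638156461302 → 17183691247560916723381733/744638479803638156461302
APPEND 48: p_19 = 48·17183691247560916723381733 + 714842810590580621576620 = 825532022693514583343899804, q_19 = 48·744638479803638156461302 + 30977015130685935933883 = 35773624045705317446076379 → 825532022693514583343899804/35773624045705317446076379

300/13
4366292/189209
17672857/765836
746626286/32354321
1067671222688/46266489821
16040471306901/695098160065
1414764488675352/61307437555183
64130643329513657/2779038803114941
784182529053677462442/33981784117890683023
27463793386981805542853/1190116667175694048110
17183691247560916723381733/744638479803638156461302
825532022693514583343899804/35773624045705317446076379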